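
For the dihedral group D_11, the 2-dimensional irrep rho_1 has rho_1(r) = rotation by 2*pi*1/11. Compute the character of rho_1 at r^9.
chi_{rho_1}(r^9) = 2*cos(2*pi*1*9/11) = 2*cos(4*pi/11)

Derivation: rho_1(r^9) is rotation by angle 2*pi*1*9/11, whose trace is 2*cos(2*pi*1*9/11) = 2*cos(4*pi/11).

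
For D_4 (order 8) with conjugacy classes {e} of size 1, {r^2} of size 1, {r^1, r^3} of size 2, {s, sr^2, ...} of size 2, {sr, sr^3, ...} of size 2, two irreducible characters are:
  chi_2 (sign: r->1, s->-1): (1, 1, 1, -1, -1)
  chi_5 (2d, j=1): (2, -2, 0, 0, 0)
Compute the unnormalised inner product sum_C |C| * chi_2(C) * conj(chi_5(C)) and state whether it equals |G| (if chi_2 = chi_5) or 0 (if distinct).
Sum = 0; so <chi_2, chi_5> = 0 (distinct irreducibles are orthogonal).

Reasoning: Compute term by term over conjugacy classes (|C| * chi_2(C) * conj(chi_5(C))):
  1*(1)*conj(2) + 1*(1)*conj(-2) + 2*(1)*conj(0) + 2*(-1)*conj(0) + 2*(-1)*conj(0)
  = (2) + (-2) + (0) + (0) + (0)
  = 0.
Dividing by |G| = 8 gives 0/8 = 0, matching the row-orthogonality relation <chi_2, chi_5> = [chi_2 = chi_5].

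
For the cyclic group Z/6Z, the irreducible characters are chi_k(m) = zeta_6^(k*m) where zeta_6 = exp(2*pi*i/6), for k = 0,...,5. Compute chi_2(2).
chi_2(2) = zeta_6^4 = exp(-2*I*pi/3)

Derivation: chi_2(2) = zeta_6^(2*2) = zeta_6^4. Since zeta_6^6 = 1, this equals zeta_6^4 = exp(2*pi*i*4/6) = exp(-2*I*pi/3).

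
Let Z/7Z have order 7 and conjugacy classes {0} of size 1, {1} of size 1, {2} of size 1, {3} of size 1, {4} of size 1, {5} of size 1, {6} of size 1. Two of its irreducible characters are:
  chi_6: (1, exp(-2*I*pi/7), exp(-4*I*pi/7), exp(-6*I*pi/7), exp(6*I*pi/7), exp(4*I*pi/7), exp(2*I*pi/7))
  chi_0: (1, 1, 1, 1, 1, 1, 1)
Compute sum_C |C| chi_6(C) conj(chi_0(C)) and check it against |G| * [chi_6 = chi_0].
Sum = 0; so <chi_6, chi_0> = 0 (distinct irreducibles are orthogonal).

Details: Compute term by term over conjugacy classes (|C| * chi_6(C) * conj(chi_0(C))):
  1*(1)*conj(1) + 1*(exp(-2*I*pi/7))*conj(1) + 1*(exp(-4*I*pi/7))*conj(1) + 1*(exp(-6*I*pi/7))*conj(1) + 1*(exp(6*I*pi/7))*conj(1) + 1*(exp(4*I*pi/7))*conj(1) + 1*(exp(2*I*pi/7))*conj(1)
  = (1) + (exp(-2*I*pi/7)) + (exp(-4*I*pi/7)) + (exp(-6*I*pi/7)) + (exp(6*I*pi/7)) + (exp(4*I*pi/7)) + (exp(2*I*pi/7))
  = 0.
(Exp terms are combined using exp(i*s)*conj(exp(i*t)) = exp(i*(s-t)), and sums of them are collapsed using the identity that for every m > 1 the m distinct m-th roots of unity sum to 0, e.g. 1 + exp(2*I*pi/3) + exp(-2*I*pi/3) = 0.)
Dividing by |G| = 7 gives 0/7 = 0, matching the row-orthogonality relation <chi_6, chi_0> = [chi_6 = chi_0].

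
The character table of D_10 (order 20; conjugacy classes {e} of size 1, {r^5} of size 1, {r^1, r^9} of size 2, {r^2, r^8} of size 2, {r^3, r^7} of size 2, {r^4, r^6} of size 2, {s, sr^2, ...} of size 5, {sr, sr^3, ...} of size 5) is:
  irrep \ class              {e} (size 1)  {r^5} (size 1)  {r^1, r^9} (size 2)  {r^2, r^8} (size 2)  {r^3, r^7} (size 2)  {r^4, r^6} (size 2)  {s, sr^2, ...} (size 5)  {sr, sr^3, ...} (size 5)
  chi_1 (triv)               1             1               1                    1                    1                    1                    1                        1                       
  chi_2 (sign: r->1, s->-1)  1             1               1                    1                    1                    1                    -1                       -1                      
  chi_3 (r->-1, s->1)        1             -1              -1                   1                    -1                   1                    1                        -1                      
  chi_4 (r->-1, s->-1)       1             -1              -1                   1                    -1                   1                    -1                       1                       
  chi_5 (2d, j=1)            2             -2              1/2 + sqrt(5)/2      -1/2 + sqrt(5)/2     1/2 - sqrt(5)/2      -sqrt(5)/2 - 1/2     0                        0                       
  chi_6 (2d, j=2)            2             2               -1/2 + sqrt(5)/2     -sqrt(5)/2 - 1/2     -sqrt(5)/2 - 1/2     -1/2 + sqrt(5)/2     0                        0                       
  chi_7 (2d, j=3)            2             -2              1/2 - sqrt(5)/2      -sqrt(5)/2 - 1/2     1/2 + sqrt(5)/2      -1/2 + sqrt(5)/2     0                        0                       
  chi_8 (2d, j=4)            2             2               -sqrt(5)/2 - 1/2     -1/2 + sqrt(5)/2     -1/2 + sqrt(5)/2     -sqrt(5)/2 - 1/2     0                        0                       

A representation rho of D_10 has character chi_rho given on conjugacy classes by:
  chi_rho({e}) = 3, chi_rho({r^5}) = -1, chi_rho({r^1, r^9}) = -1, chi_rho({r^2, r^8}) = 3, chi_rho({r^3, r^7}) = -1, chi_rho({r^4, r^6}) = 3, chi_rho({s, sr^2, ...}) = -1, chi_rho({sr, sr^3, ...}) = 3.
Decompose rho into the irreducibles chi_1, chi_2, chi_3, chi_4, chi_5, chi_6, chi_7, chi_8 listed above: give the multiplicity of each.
Multiplicities: chi_1: 1, chi_2: 0, chi_3: 0, chi_4: 2, chi_5: 0, chi_6: 0, chi_7: 0, chi_8: 0.

Details: Use <chi_rho, chi> = (1/|G|) sum_C |C| * chi_rho(C) * conj(chi(C)) with |G| = 20 for each irreducible chi in the table:
  <chi_rho, chi_1> = (1/20)[1*(3)*conj(1) + 1*(-1)*conj(1) + 2*(-1)*conj(1) + 2*(3)*conj(1) + 2*(-1)*conj(1) + 2*(3)*conj(1) + 5*(-1)*conj(1) + 5*(3)*conj(1)]
      = (1/20)[(3) + (-1) + (-2) + (6) + (-2) + (6) + (-5) + (15)] = 20/20 = 1
  <chi_rho, chi_2> = (1/20)[1*(3)*conj(1) + 1*(-1)*conj(1) + 2*(-1)*conj(1) + 2*(3)*conj(1) + 2*(-1)*conj(1) + 2*(3)*conj(1) + 5*(-1)*conj(-1) + 5*(3)*conj(-1)]
      = (1/20)[(3) + (-1) + (-2) + (6) + (-2) + (6) + (5) + (-15)] = 0/20 = 0
  <chi_rho, chi_3> = (1/20)[1*(3)*conj(1) + 1*(-1)*conj(-1) + 2*(-1)*conj(-1) + 2*(3)*conj(1) + 2*(-1)*conj(-1) + 2*(3)*conj(1) + 5*(-1)*conj(1) + 5*(3)*conj(-1)]
      = (1/20)[(3) + (1) + (2) + (6) + (2) + (6) + (-5) + (-15)] = 0/20 = 0
  <chi_rho, chi_4> = (1/20)[1*(3)*conj(1) + 1*(-1)*conj(-1) + 2*(-1)*conj(-1) + 2*(3)*conj(1) + 2*(-1)*conj(-1) + 2*(3)*conj(1) + 5*(-1)*conj(-1) + 5*(3)*conj(1)]
      = (1/20)[(3) + (1) + (2) + (6) + (2) + (6) + (5) + (15)] = 40/20 = 2
  <chi_rho, chi_5> = (1/20)[1*(3)*conj(2) + 1*(-1)*conj(-2) + 2*(-1)*conj(1/2 + sqrt(5)/2) + 2*(3)*conj(-1/2 + sqrt(5)/2) + 2*(-1)*conj(1/2 - sqrt(5)/2) + 2*(3)*conj(-sqrt(5)/2 - 1/2) + 5*(-1)*conj(0) + 5*(3)*conj(0)]
      = (1/20)[(6) + (2) + (-sqrt(5) - 1) + (-3 + 3*sqrt(5)) + (-1 + sqrt(5)) + (-3*sqrt(5) - 3) + (0) + (0)] = 0/20 = 0
  <chi_rho, chi_6> = (1/20)[1*(3)*conj(2) + 1*(-1)*conj(2) + 2*(-1)*conj(-1/2 + sqrt(5)/2) + 2*(3)*conj(-sqrt(5)/2 - 1/2) + 2*(-1)*conj(-sqrt(5)/2 - 1/2) + 2*(3)*conj(-1/2 + sqrt(5)/2) + 5*(-1)*conj(0) + 5*(3)*conj(0)]
      = (1/20)[(6) + (-2) + (1 - sqrt(5)) + (-3*sqrt(5) - 3) + (1 + sqrt(5)) + (-3 + 3*sqrt(5)) + (0) + (0)] = 0/20 = 0
  <chi_rho, chi_7> = (1/20)[1*(3)*conj(2) + 1*(-1)*conj(-2) + 2*(-1)*conj(1/2 - sqrt(5)/2) + 2*(3)*conj(-sqrt(5)/2 - 1/2) + 2*(-1)*conj(1/2 + sqrt(5)/2) + 2*(3)*conj(-1/2 + sqrt(5)/2) + 5*(-1)*conj(0) + 5*(3)*conj(0)]
      = (1/20)[(6) + (2) + (-1 + sqrt(5)) + (-3*sqrt(5) - 3) + (-sqrt(5) - 1) + (-3 + 3*sqrt(5)) + (0) + (0)] = 0/20 = 0
  <chi_rho, chi_8> = (1/20)[1*(3)*conj(2) + 1*(-1)*conj(2) + 2*(-1)*conj(-sqrt(5)/2 - 1/2) + 2*(3)*conj(-1/2 + sqrt(5)/2) + 2*(-1)*conj(-1/2 + sqrt(5)/2) + 2*(3)*conj(-sqrt(5)/2 - 1/2) + 5*(-1)*conj(0) + 5*(3)*conj(0)]
      = (1/20)[(6) + (-2) + (1 + sqrt(5)) + (-3 + 3*sqrt(5)) + (1 - sqrt(5)) + (-3*sqrt(5) - 3) + (0) + (0)] = 0/20 = 0
Dimension check: dim(rho) = sum (mult * dim) = 1*1 + 0*1 + 0*1 + 2*1 + 0*2 + 0*2 + 0*2 + 0*2 = 3 = chi_rho(e) = 3.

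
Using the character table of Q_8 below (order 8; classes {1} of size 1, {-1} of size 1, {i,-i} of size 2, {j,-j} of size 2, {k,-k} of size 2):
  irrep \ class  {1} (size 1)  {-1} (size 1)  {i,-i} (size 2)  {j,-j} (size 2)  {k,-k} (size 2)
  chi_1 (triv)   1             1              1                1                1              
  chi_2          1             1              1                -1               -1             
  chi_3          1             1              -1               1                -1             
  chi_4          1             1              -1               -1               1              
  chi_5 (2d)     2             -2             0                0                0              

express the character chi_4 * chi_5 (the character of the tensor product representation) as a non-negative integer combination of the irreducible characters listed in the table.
chi_4 tensor chi_5 = chi_5 (all other irreducibles have multiplicity 0).

Argument: The character of a tensor product is the pointwise product (chi_4 * chi_5)(C) = chi_4(C) * chi_5(C):
  {1}: (1)*(2), {-1}: (1)*(-2), {i,-i}: (-1)*(0), {j,-j}: (-1)*(0), {k,-k}: (1)*(0)
so (chi_4 * chi_5) takes values
  {1} -> 2, {-1} -> -2, {i,-i} -> 0, {j,-j} -> 0, {k,-k} -> 0.
Now take the inner product of this character with each irreducible chi from the table, <chi_4*chi_5, chi> = (1/8) sum_C |C| (chi_4*chi_5)(C) conj(chi(C)):
  <chi_4*chi_5, chi_1> = (1/8)[1*(2)*conj(1) + 1*(-2)*conj(1) + 2*(0)*conj(1) + 2*(0)*conj(1) + 2*(0)*conj(1)]
      = (1/8)[(2) + (-2) + (0) + (0) + (0)] = 0/8 = 0
  <chi_4*chi_5, chi_2> = (1/8)[1*(2)*conj(1) + 1*(-2)*conj(1) + 2*(0)*conj(1) + 2*(0)*conj(-1) + 2*(0)*conj(-1)]
      = (1/8)[(2) + (-2) + (0) + (0) + (0)] = 0/8 = 0
  <chi_4*chi_5, chi_3> = (1/8)[1*(2)*conj(1) + 1*(-2)*conj(1) + 2*(0)*conj(-1) + 2*(0)*conj(1) + 2*(0)*conj(-1)]
      = (1/8)[(2) + (-2) + (0) + (0) + (0)] = 0/8 = 0
  <chi_4*chi_5, chi_4> = (1/8)[1*(2)*conj(1) + 1*(-2)*conj(1) + 2*(0)*conj(-1) + 2*(0)*conj(-1) + 2*(0)*conj(1)]
      = (1/8)[(2) + (-2) + (0) + (0) + (0)] = 0/8 = 0
  <chi_4*chi_5, chi_5> = (1/8)[1*(2)*conj(2) + 1*(-2)*conj(-2) + 2*(0)*conj(0) + 2*(0)*conj(0) + 2*(0)*conj(0)]
      = (1/8)[(4) + (4) + (0) + (0) + (0)] = 8/8 = 1
Hence the multiplicities are chi_5: 1. Dimension check: dim(chi_4)*dim(chi_5) = 1*2 = 2 and sum (mult * dim) = 1*2 = 2.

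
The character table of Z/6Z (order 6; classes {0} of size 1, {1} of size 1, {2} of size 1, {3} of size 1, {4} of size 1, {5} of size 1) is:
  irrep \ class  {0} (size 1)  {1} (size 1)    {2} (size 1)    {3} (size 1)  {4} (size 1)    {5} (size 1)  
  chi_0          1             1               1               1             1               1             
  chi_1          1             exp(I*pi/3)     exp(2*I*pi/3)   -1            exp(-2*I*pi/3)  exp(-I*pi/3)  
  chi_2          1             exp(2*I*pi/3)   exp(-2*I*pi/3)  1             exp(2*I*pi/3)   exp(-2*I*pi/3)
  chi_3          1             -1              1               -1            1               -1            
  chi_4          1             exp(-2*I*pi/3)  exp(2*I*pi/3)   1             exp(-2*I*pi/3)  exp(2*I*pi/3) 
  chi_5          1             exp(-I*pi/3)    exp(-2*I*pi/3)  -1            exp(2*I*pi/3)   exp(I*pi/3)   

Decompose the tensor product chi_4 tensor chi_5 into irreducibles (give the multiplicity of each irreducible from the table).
chi_4 tensor chi_5 = chi_3 (all other irreducibles have multiplicity 0).

Why: The character of a tensor product is the pointwise product (chi_4 * chi_5)(C) = chi_4(C) * chi_5(C):
  {0}: (1)*(1), {1}: (exp(-2*I*pi/3))*(exp(-I*pi/3)), {2}: (exp(2*I*pi/3))*(exp(-2*I*pi/3)), {3}: (1)*(-1), {4}: (exp(-2*I*pi/3))*(exp(2*I*pi/3)), {5}: (exp(2*I*pi/3))*(exp(I*pi/3))
so (chi_4 * chi_5) takes values
  {0} -> 1, {1} -> -1, {2} -> 1, {3} -> -1, {4} -> 1, {5} -> -1.
Now take the inner product of this character with each irreducible chi from the table, <chi_4*chi_5, chi> = (1/6) sum_C |C| (chi_4*chi_5)(C) conj(chi(C)):
  <chi_4*chi_5, chi_0> = (1/6)[1*(1)*conj(1) + 1*(-1)*conj(1) + 1*(1)*conj(1) + 1*(-1)*conj(1) + 1*(1)*conj(1) + 1*(-1)*conj(1)]
      = (1/6)[(1) + (-1) + (1) + (-1) + (1) + (-1)] = 0/6 = 0
  <chi_4*chi_5, chi_1> = (1/6)[1*(1)*conj(1) + 1*(-1)*conj(exp(I*pi/3)) + 1*(1)*conj(exp(2*I*pi/3)) + 1*(-1)*conj(-1) + 1*(1)*conj(exp(-2*I*pi/3)) + 1*(-1)*conj(exp(-I*pi/3))]
      = (1/6)[(1) + (-exp(-I*pi/3)) + (exp(-2*I*pi/3)) + (1) + (exp(2*I*pi/3)) + (-exp(I*pi/3))] = 0/6 = 0
  <chi_4*chi_5, chi_2> = (1/6)[1*(1)*conj(1) + 1*(-1)*conj(exp(2*I*pi/3)) + 1*(1)*conj(exp(-2*I*pi/3)) + 1*(-1)*conj(1) + 1*(1)*conj(exp(2*I*pi/3)) + 1*(-1)*conj(exp(-2*I*pi/3))]
      = (1/6)[(1) + (-exp(-2*I*pi/3)) + (exp(2*I*pi/3)) + (-1) + (exp(-2*I*pi/3)) + (-exp(2*I*pi/3))] = 0/6 = 0
  <chi_4*chi_5, chi_3> = (1/6)[1*(1)*conj(1) + 1*(-1)*conj(-1) + 1*(1)*conj(1) + 1*(-1)*conj(-1) + 1*(1)*conj(1) + 1*(-1)*conj(-1)]
      = (1/6)[(1) + (1) + (1) + (1) + (1) + (1)] = 6/6 = 1
  <chi_4*chi_5, chi_4> = (1/6)[1*(1)*conj(1) + 1*(-1)*conj(exp(-2*I*pi/3)) + 1*(1)*conj(exp(2*I*pi/3)) + 1*(-1)*conj(1) + 1*(1)*conj(exp(-2*I*pi/3)) + 1*(-1)*conj(exp(2*I*pi/3))]
      = (1/6)[(1) + (-exp(2*I*pi/3)) + (exp(-2*I*pi/3)) + (-1) + (exp(2*I*pi/3)) + (-exp(-2*I*pi/3))] = 0/6 = 0
  <chi_4*chi_5, chi_5> = (1/6)[1*(1)*conj(1) + 1*(-1)*conj(exp(-I*pi/3)) + 1*(1)*conj(exp(-2*I*pi/3)) + 1*(-1)*conj(-1) + 1*(1)*conj(exp(2*I*pi/3)) + 1*(-1)*conj(exp(I*pi/3))]
      = (1/6)[(1) + (-exp(I*pi/3)) + (exp(2*I*pi/3)) + (1) + (exp(-2*I*pi/3)) + (-exp(-I*pi/3))] = 0/6 = 0
(Exp terms are combined using exp(i*s)*conj(exp(i*t)) = exp(i*(s-t)), and sums of them are collapsed using the identity that for every m > 1 the m distinct m-th roots of unity sum to 0, e.g. 1 + exp(2*I*pi/3) + exp(-2*I*pi/3) = 0.)
Hence the multiplicities are chi_3: 1. Dimension check: dim(chi_4)*dim(chi_5) = 1*1 = 1 and sum (mult * dim) = 1*1 = 1.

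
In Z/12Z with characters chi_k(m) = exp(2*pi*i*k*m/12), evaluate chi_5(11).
chi_5(11) = zeta_12^55 = exp(-5*I*pi/6)

Solution. chi_5(11) = zeta_12^(5*11) = zeta_12^55. Since zeta_12^12 = 1, this equals zeta_12^7 = exp(2*pi*i*7/12) = exp(-5*I*pi/6).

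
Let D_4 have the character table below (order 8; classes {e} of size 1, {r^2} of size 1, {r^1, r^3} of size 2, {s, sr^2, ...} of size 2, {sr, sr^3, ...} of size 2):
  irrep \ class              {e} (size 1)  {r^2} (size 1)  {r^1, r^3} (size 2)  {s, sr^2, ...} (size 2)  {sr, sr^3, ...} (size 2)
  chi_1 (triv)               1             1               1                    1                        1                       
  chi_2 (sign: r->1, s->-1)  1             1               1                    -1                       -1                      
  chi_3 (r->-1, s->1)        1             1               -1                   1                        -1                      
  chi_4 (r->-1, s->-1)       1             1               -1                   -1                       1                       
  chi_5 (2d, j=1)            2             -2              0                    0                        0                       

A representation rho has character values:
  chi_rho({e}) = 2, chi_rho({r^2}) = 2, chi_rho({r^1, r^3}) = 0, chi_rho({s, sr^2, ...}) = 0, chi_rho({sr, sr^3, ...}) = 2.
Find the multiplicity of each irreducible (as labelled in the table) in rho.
Multiplicities: chi_1: 1, chi_2: 0, chi_3: 0, chi_4: 1, chi_5: 0.

Use <chi_rho, chi> = (1/|G|) sum_C |C| * chi_rho(C) * conj(chi(C)) with |G| = 8 for each irreducible chi in the table:
  <chi_rho, chi_1> = (1/8)[1*(2)*conj(1) + 1*(2)*conj(1) + 2*(0)*conj(1) + 2*(0)*conj(1) + 2*(2)*conj(1)]
      = (1/8)[(2) + (2) + (0) + (0) + (4)] = 8/8 = 1
  <chi_rho, chi_2> = (1/8)[1*(2)*conj(1) + 1*(2)*conj(1) + 2*(0)*conj(1) + 2*(0)*conj(-1) + 2*(2)*conj(-1)]
      = (1/8)[(2) + (2) + (0) + (0) + (-4)] = 0/8 = 0
  <chi_rho, chi_3> = (1/8)[1*(2)*conj(1) + 1*(2)*conj(1) + 2*(0)*conj(-1) + 2*(0)*conj(1) + 2*(2)*conj(-1)]
      = (1/8)[(2) + (2) + (0) + (0) + (-4)] = 0/8 = 0
  <chi_rho, chi_4> = (1/8)[1*(2)*conj(1) + 1*(2)*conj(1) + 2*(0)*conj(-1) + 2*(0)*conj(-1) + 2*(2)*conj(1)]
      = (1/8)[(2) + (2) + (0) + (0) + (4)] = 8/8 = 1
  <chi_rho, chi_5> = (1/8)[1*(2)*conj(2) + 1*(2)*conj(-2) + 2*(0)*conj(0) + 2*(0)*conj(0) + 2*(2)*conj(0)]
      = (1/8)[(4) + (-4) + (0) + (0) + (0)] = 0/8 = 0
Dimension check: dim(rho) = sum (mult * dim) = 1*1 + 0*1 + 0*1 + 1*1 + 0*2 = 2 = chi_rho(e) = 2.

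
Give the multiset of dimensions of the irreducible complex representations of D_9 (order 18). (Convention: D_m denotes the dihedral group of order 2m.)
Dimensions: 1, 1, 2, 2, 2, 2

Justification: There are 6 irreducibles (= number of conjugacy classes). Their dimensions d_i satisfy sum d_i^2 = |G| = 18: 1 + 1 + 4 + 4 + 4 + 4 = 18.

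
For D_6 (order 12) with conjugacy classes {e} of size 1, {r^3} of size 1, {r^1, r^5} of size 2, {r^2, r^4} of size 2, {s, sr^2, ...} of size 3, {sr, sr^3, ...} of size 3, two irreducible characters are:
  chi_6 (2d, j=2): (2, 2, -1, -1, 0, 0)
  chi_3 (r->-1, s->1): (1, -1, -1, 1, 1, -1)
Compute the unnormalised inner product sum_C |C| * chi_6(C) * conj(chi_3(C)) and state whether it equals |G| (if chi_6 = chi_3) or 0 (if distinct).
Sum = 0; so <chi_6, chi_3> = 0 (distinct irreducibles are orthogonal).

Why: Compute term by term over conjugacy classes (|C| * chi_6(C) * conj(chi_3(C))):
  1*(2)*conj(1) + 1*(2)*conj(-1) + 2*(-1)*conj(-1) + 2*(-1)*conj(1) + 3*(0)*conj(1) + 3*(0)*conj(-1)
  = (2) + (-2) + (2) + (-2) + (0) + (0)
  = 0.
Dividing by |G| = 12 gives 0/12 = 0, matching the row-orthogonality relation <chi_6, chi_3> = [chi_6 = chi_3].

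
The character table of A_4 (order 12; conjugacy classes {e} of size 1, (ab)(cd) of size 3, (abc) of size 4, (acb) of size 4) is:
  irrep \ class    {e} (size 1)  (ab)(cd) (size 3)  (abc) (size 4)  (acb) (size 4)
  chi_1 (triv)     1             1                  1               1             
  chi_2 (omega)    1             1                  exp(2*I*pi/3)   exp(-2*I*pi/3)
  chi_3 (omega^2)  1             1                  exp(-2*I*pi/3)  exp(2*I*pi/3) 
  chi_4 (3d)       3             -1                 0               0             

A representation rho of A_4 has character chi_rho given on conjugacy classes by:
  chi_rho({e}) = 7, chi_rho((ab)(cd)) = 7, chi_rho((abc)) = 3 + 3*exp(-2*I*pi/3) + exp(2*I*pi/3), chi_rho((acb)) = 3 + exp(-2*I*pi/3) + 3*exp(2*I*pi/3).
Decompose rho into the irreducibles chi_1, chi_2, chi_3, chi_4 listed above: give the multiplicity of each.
Multiplicities: chi_1: 3, chi_2: 1, chi_3: 3, chi_4: 0.

Details: Use <chi_rho, chi> = (1/|G|) sum_C |C| * chi_rho(C) * conj(chi(C)) with |G| = 12 for each irreducible chi in the table:
  <chi_rho, chi_1> = (1/12)[1*(7)*conj(1) + 3*(7)*conj(1) + 4*(3 + 3*exp(-2*I*pi/3) + exp(2*I*pi/3))*conj(1) + 4*(3 + exp(-2*I*pi/3) + 3*exp(2*I*pi/3))*conj(1)]
      = (1/12)[(7) + (21) + (12 + 12*exp(-2*I*pi/3) + 4*exp(2*I*pi/3)) + (12 + 4*exp(-2*I*pi/3) + 12*exp(2*I*pi/3))] = 36/12 = 3
  <chi_rho, chi_2> = (1/12)[1*(7)*conj(1) + 3*(7)*conj(1) + 4*(3 + 3*exp(-2*I*pi/3) + exp(2*I*pi/3))*conj(exp(2*I*pi/3)) + 4*(3 + exp(-2*I*pi/3) + 3*exp(2*I*pi/3))*conj(exp(-2*I*pi/3))]
      = (1/12)[(7) + (21) + (-8) + (-8)] = 12/12 = 1
  <chi_rho, chi_3> = (1/12)[1*(7)*conj(1) + 3*(7)*conj(1) + 4*(3 + 3*exp(-2*I*pi/3) + exp(2*I*pi/3))*conj(exp(-2*I*pi/3)) + 4*(3 + exp(-2*I*pi/3) + 3*exp(2*I*pi/3))*conj(exp(2*I*pi/3))]
      = (1/12)[(7) + (21) + (12 + 4*exp(-2*I*pi/3) + 12*exp(2*I*pi/3)) + (12 + 12*exp(-2*I*pi/3) + 4*exp(2*I*pi/3))] = 36/12 = 3
  <chi_rho, chi_4> = (1/12)[1*(7)*conj(3) + 3*(7)*conj(-1) + 4*(3 + 3*exp(-2*I*pi/3) + exp(2*I*pi/3))*conj(0) + 4*(3 + exp(-2*I*pi/3) + 3*exp(2*I*pi/3))*conj(0)]
      = (1/12)[(21) + (-21) + (0) + (0)] = 0/12 = 0
(Exp terms are combined using exp(i*s)*conj(exp(i*t)) = exp(i*(s-t)), and sums of them are collapsed using the identity that for every m > 1 the m distinct m-th roots of unity sum to 0, e.g. 1 + exp(2*I*pi/3) + exp(-2*I*pi/3) = 0.)
Dimension check: dim(rho) = sum (mult * dim) = 3*1 + 1*1 + 3*1 + 0*3 = 7 = chi_rho(e) = 7.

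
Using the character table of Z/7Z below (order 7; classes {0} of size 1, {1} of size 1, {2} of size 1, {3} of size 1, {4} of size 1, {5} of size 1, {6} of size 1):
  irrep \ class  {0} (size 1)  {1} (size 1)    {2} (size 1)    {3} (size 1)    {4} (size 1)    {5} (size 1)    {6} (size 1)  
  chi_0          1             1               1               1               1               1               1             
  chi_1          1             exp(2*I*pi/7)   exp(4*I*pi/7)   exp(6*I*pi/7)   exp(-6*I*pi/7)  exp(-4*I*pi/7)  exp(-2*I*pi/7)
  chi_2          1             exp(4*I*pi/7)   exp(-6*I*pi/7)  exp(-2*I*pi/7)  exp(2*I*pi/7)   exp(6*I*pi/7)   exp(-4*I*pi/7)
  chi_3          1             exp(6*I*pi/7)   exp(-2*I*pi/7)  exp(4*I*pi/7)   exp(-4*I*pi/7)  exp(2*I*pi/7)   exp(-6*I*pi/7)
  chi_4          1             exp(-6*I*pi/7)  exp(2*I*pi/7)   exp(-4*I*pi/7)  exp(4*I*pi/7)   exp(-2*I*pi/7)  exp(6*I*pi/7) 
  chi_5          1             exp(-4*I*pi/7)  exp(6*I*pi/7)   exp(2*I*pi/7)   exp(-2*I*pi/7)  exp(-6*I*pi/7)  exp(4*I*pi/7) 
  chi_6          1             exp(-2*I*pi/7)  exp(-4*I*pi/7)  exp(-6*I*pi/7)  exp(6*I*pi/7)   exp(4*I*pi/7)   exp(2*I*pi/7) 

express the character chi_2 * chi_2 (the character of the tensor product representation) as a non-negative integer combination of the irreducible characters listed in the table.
chi_2 tensor chi_2 = chi_4 (all other irreducibles have multiplicity 0).

Explanation: The character of a tensor product is the pointwise product (chi_2 * chi_2)(C) = chi_2(C) * chi_2(C):
  {0}: (1)*(1), {1}: (exp(4*I*pi/7))*(exp(4*I*pi/7)), {2}: (exp(-6*I*pi/7))*(exp(-6*I*pi/7)), {3}: (exp(-2*I*pi/7))*(exp(-2*I*pi/7)), {4}: (exp(2*I*pi/7))*(exp(2*I*pi/7)), {5}: (exp(6*I*pi/7))*(exp(6*I*pi/7)), {6}: (exp(-4*I*pi/7))*(exp(-4*I*pi/7))
so (chi_2 * chi_2) takes values
  {0} -> 1, {1} -> exp(-6*I*pi/7), {2} -> exp(2*I*pi/7), {3} -> exp(-4*I*pi/7), {4} -> exp(4*I*pi/7), {5} -> exp(-2*I*pi/7), {6} -> exp(6*I*pi/7).
Now take the inner product of this character with each irreducible chi from the table, <chi_2*chi_2, chi> = (1/7) sum_C |C| (chi_2*chi_2)(C) conj(chi(C)):
  <chi_2*chi_2, chi_0> = (1/7)[1*(1)*conj(1) + 1*(exp(-6*I*pi/7))*conj(1) + 1*(exp(2*I*pi/7))*conj(1) + 1*(exp(-4*I*pi/7))*conj(1) + 1*(exp(4*I*pi/7))*conj(1) + 1*(exp(-2*I*pi/7))*conj(1) + 1*(exp(6*I*pi/7))*conj(1)]
      = (1/7)[(1) + (exp(-6*I*pi/7)) + (exp(2*I*pi/7)) + (exp(-4*I*pi/7)) + (exp(4*I*pi/7)) + (exp(-2*I*pi/7)) + (exp(6*I*pi/7))] = 0/7 = 0
  <chi_2*chi_2, chi_1> = (1/7)[1*(1)*conj(1) + 1*(exp(-6*I*pi/7))*conj(exp(2*I*pi/7)) + 1*(exp(2*I*pi/7))*conj(exp(4*I*pi/7)) + 1*(exp(-4*I*pi/7))*conj(exp(6*I*pi/7)) + 1*(exp(4*I*pi/7))*conj(exp(-6*I*pi/7)) + 1*(exp(-2*I*pi/7))*conj(exp(-4*I*pi/7)) + 1*(exp(6*I*pi/7))*conj(exp(-2*I*pi/7))]
      = (1/7)[(1) + (exp(6*I*pi/7)) + (exp(-2*I*pi/7)) + (exp(4*I*pi/7)) + (exp(-4*I*pi/7)) + (exp(2*I*pi/7)) + (exp(-6*I*pi/7))] = 0/7 = 0
  <chi_2*chi_2, chi_2> = (1/7)[1*(1)*conj(1) + 1*(exp(-6*I*pi/7))*conj(exp(4*I*pi/7)) + 1*(exp(2*I*pi/7))*conj(exp(-6*I*pi/7)) + 1*(exp(-4*I*pi/7))*conj(exp(-2*I*pi/7)) + 1*(exp(4*I*pi/7))*conj(exp(2*I*pi/7)) + 1*(exp(-2*I*pi/7))*conj(exp(6*I*pi/7)) + 1*(exp(6*I*pi/7))*conj(exp(-4*I*pi/7))]
      = (1/7)[(1) + (exp(4*I*pi/7)) + (exp(-6*I*pi/7)) + (exp(-2*I*pi/7)) + (exp(2*I*pi/7)) + (exp(6*I*pi/7)) + (exp(-4*I*pi/7))] = 0/7 = 0
  <chi_2*chi_2, chi_3> = (1/7)[1*(1)*conj(1) + 1*(exp(-6*I*pi/7))*conj(exp(6*I*pi/7)) + 1*(exp(2*I*pi/7))*conj(exp(-2*I*pi/7)) + 1*(exp(-4*I*pi/7))*conj(exp(4*I*pi/7)) + 1*(exp(4*I*pi/7))*conj(exp(-4*I*pi/7)) + 1*(exp(-2*I*pi/7))*conj(exp(2*I*pi/7)) + 1*(exp(6*I*pi/7))*conj(exp(-6*I*pi/7))]
      = (1/7)[(1) + (exp(2*I*pi/7)) + (exp(4*I*pi/7)) + (exp(6*I*pi/7)) + (exp(-6*I*pi/7)) + (exp(-4*I*pi/7)) + (exp(-2*I*pi/7))] = 0/7 = 0
  <chi_2*chi_2, chi_4> = (1/7)[1*(1)*conj(1) + 1*(exp(-6*I*pi/7))*conj(exp(-6*I*pi/7)) + 1*(exp(2*I*pi/7))*conj(exp(2*I*pi/7)) + 1*(exp(-4*I*pi/7))*conj(exp(-4*I*pi/7)) + 1*(exp(4*I*pi/7))*conj(exp(4*I*pi/7)) + 1*(exp(-2*I*pi/7))*conj(exp(-2*I*pi/7)) + 1*(exp(6*I*pi/7))*conj(exp(6*I*pi/7))]
      = (1/7)[(1) + (1) + (1) + (1) + (1) + (1) + (1)] = 7/7 = 1
  <chi_2*chi_2, chi_5> = (1/7)[1*(1)*conj(1) + 1*(exp(-6*I*pi/7))*conj(exp(-4*I*pi/7)) + 1*(exp(2*I*pi/7))*conj(exp(6*I*pi/7)) + 1*(exp(-4*I*pi/7))*conj(exp(2*I*pi/7)) + 1*(exp(4*I*pi/7))*conj(exp(-2*I*pi/7)) + 1*(exp(-2*I*pi/7))*conj(exp(-6*I*pi/7)) + 1*(exp(6*I*pi/7))*conj(exp(4*I*pi/7))]
      = (1/7)[(1) + (exp(-2*I*pi/7)) + (exp(-4*I*pi/7)) + (exp(-6*I*pi/7)) + (exp(6*I*pi/7)) + (exp(4*I*pi/7)) + (exp(2*I*pi/7))] = 0/7 = 0
  <chi_2*chi_2, chi_6> = (1/7)[1*(1)*conj(1) + 1*(exp(-6*I*pi/7))*conj(exp(-2*I*pi/7)) + 1*(exp(2*I*pi/7))*conj(exp(-4*I*pi/7)) + 1*(exp(-4*I*pi/7))*conj(exp(-6*I*pi/7)) + 1*(exp(4*I*pi/7))*conj(exp(6*I*pi/7)) + 1*(exp(-2*I*pi/7))*conj(exp(4*I*pi/7)) + 1*(exp(6*I*pi/7))*conj(exp(2*I*pi/7))]
      = (1/7)[(1) + (exp(-4*I*pi/7)) + (exp(6*I*pi/7)) + (exp(2*I*pi/7)) + (exp(-2*I*pi/7)) + (exp(-6*I*pi/7)) + (exp(4*I*pi/7))] = 0/7 = 0
(Exp terms are combined using exp(i*s)*conj(exp(i*t)) = exp(i*(s-t)), and sums of them are collapsed using the identity that for every m > 1 the m distinct m-th roots of unity sum to 0, e.g. 1 + exp(2*I*pi/3) + exp(-2*I*pi/3) = 0.)
Hence the multiplicities are chi_4: 1. Dimension check: dim(chi_2)*dim(chi_2) = 1*1 = 1 and sum (mult * dim) = 1*1 = 1.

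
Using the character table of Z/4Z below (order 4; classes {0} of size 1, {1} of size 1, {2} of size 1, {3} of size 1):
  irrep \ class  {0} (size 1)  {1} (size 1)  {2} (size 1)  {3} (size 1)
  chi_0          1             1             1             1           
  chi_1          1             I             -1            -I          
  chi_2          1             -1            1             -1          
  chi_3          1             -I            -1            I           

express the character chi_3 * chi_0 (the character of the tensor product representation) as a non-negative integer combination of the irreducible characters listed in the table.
chi_3 tensor chi_0 = chi_3 (all other irreducibles have multiplicity 0).

Solution. The character of a tensor product is the pointwise product (chi_3 * chi_0)(C) = chi_3(C) * chi_0(C):
  {0}: (1)*(1), {1}: (-I)*(1), {2}: (-1)*(1), {3}: (I)*(1)
so (chi_3 * chi_0) takes values
  {0} -> 1, {1} -> -I, {2} -> -1, {3} -> I.
Now take the inner product of this character with each irreducible chi from the table, <chi_3*chi_0, chi> = (1/4) sum_C |C| (chi_3*chi_0)(C) conj(chi(C)):
  <chi_3*chi_0, chi_0> = (1/4)[1*(1)*conj(1) + 1*(-I)*conj(1) + 1*(-1)*conj(1) + 1*(I)*conj(1)]
      = (1/4)[(1) + (-I) + (-1) + (I)] = 0/4 = 0
  <chi_3*chi_0, chi_1> = (1/4)[1*(1)*conj(1) + 1*(-I)*conj(I) + 1*(-1)*conj(-1) + 1*(I)*conj(-I)]
      = (1/4)[(1) + (-1) + (1) + (-1)] = 0/4 = 0
  <chi_3*chi_0, chi_2> = (1/4)[1*(1)*conj(1) + 1*(-I)*conj(-1) + 1*(-1)*conj(1) + 1*(I)*conj(-1)]
      = (1/4)[(1) + (I) + (-1) + (-I)] = 0/4 = 0
  <chi_3*chi_0, chi_3> = (1/4)[1*(1)*conj(1) + 1*(-I)*conj(-I) + 1*(-1)*conj(-1) + 1*(I)*conj(I)]
      = (1/4)[(1) + (1) + (1) + (1)] = 4/4 = 1
(Exp terms are combined using exp(i*s)*conj(exp(i*t)) = exp(i*(s-t)), and sums of them are collapsed using the identity that for every m > 1 the m distinct m-th roots of unity sum to 0, e.g. 1 + exp(2*I*pi/3) + exp(-2*I*pi/3) = 0.)
Hence the multiplicities are chi_3: 1. Dimension check: dim(chi_3)*dim(chi_0) = 1*1 = 1 and sum (mult * dim) = 1*1 = 1.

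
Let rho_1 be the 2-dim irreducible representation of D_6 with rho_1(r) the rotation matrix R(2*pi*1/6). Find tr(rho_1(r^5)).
chi_{rho_1}(r^5) = 2*cos(2*pi*1*5/6) = 1

Why: rho_1(r^5) is rotation by angle 2*pi*1*5/6, whose trace is 2*cos(2*pi*1*5/6) = 1.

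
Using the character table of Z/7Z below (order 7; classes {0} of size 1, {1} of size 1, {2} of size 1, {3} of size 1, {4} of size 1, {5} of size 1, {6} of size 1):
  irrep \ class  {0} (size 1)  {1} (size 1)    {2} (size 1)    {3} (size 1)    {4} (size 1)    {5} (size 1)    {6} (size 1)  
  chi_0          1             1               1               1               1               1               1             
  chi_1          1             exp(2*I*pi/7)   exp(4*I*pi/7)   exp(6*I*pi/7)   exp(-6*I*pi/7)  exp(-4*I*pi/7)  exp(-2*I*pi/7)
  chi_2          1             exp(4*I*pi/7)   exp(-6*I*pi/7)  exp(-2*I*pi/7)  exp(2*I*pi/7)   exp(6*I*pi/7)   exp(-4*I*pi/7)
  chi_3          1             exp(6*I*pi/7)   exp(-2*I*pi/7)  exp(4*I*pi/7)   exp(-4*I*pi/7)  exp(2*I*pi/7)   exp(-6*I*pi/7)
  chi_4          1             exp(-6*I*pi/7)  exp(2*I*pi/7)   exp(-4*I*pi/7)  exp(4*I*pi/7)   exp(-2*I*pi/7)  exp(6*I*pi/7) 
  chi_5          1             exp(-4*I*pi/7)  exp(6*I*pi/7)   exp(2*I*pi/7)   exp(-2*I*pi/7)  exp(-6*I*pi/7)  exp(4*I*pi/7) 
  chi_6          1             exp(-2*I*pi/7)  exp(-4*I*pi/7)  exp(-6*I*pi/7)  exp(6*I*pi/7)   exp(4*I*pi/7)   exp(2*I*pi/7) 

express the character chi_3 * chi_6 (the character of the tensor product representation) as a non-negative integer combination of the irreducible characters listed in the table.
chi_3 tensor chi_6 = chi_2 (all other irreducibles have multiplicity 0).

Working: The character of a tensor product is the pointwise product (chi_3 * chi_6)(C) = chi_3(C) * chi_6(C):
  {0}: (1)*(1), {1}: (exp(6*I*pi/7))*(exp(-2*I*pi/7)), {2}: (exp(-2*I*pi/7))*(exp(-4*I*pi/7)), {3}: (exp(4*I*pi/7))*(exp(-6*I*pi/7)), {4}: (exp(-4*I*pi/7))*(exp(6*I*pi/7)), {5}: (exp(2*I*pi/7))*(exp(4*I*pi/7)), {6}: (exp(-6*I*pi/7))*(exp(2*I*pi/7))
so (chi_3 * chi_6) takes values
  {0} -> 1, {1} -> exp(4*I*pi/7), {2} -> exp(-6*I*pi/7), {3} -> exp(-2*I*pi/7), {4} -> exp(2*I*pi/7), {5} -> exp(6*I*pi/7), {6} -> exp(-4*I*pi/7).
Now take the inner product of this character with each irreducible chi from the table, <chi_3*chi_6, chi> = (1/7) sum_C |C| (chi_3*chi_6)(C) conj(chi(C)):
  <chi_3*chi_6, chi_0> = (1/7)[1*(1)*conj(1) + 1*(exp(4*I*pi/7))*conj(1) + 1*(exp(-6*I*pi/7))*conj(1) + 1*(exp(-2*I*pi/7))*conj(1) + 1*(exp(2*I*pi/7))*conj(1) + 1*(exp(6*I*pi/7))*conj(1) + 1*(exp(-4*I*pi/7))*conj(1)]
      = (1/7)[(1) + (exp(4*I*pi/7)) + (exp(-6*I*pi/7)) + (exp(-2*I*pi/7)) + (exp(2*I*pi/7)) + (exp(6*I*pi/7)) + (exp(-4*I*pi/7))] = 0/7 = 0
  <chi_3*chi_6, chi_1> = (1/7)[1*(1)*conj(1) + 1*(exp(4*I*pi/7))*conj(exp(2*I*pi/7)) + 1*(exp(-6*I*pi/7))*conj(exp(4*I*pi/7)) + 1*(exp(-2*I*pi/7))*conj(exp(6*I*pi/7)) + 1*(exp(2*I*pi/7))*conj(exp(-6*I*pi/7)) + 1*(exp(6*I*pi/7))*conj(exp(-4*I*pi/7)) + 1*(exp(-4*I*pi/7))*conj(exp(-2*I*pi/7))]
      = (1/7)[(1) + (exp(2*I*pi/7)) + (exp(4*I*pi/7)) + (exp(6*I*pi/7)) + (exp(-6*I*pi/7)) + (exp(-4*I*pi/7)) + (exp(-2*I*pi/7))] = 0/7 = 0
  <chi_3*chi_6, chi_2> = (1/7)[1*(1)*conj(1) + 1*(exp(4*I*pi/7))*conj(exp(4*I*pi/7)) + 1*(exp(-6*I*pi/7))*conj(exp(-6*I*pi/7)) + 1*(exp(-2*I*pi/7))*conj(exp(-2*I*pi/7)) + 1*(exp(2*I*pi/7))*conj(exp(2*I*pi/7)) + 1*(exp(6*I*pi/7))*conj(exp(6*I*pi/7)) + 1*(exp(-4*I*pi/7))*conj(exp(-4*I*pi/7))]
      = (1/7)[(1) + (1) + (1) + (1) + (1) + (1) + (1)] = 7/7 = 1
  <chi_3*chi_6, chi_3> = (1/7)[1*(1)*conj(1) + 1*(exp(4*I*pi/7))*conj(exp(6*I*pi/7)) + 1*(exp(-6*I*pi/7))*conj(exp(-2*I*pi/7)) + 1*(exp(-2*I*pi/7))*conj(exp(4*I*pi/7)) + 1*(exp(2*I*pi/7))*conj(exp(-4*I*pi/7)) + 1*(exp(6*I*pi/7))*conj(exp(2*I*pi/7)) + 1*(exp(-4*I*pi/7))*conj(exp(-6*I*pi/7))]
      = (1/7)[(1) + (exp(-2*I*pi/7)) + (exp(-4*I*pi/7)) + (exp(-6*I*pi/7)) + (exp(6*I*pi/7)) + (exp(4*I*pi/7)) + (exp(2*I*pi/7))] = 0/7 = 0
  <chi_3*chi_6, chi_4> = (1/7)[1*(1)*conj(1) + 1*(exp(4*I*pi/7))*conj(exp(-6*I*pi/7)) + 1*(exp(-6*I*pi/7))*conj(exp(2*I*pi/7)) + 1*(exp(-2*I*pi/7))*conj(exp(-4*I*pi/7)) + 1*(exp(2*I*pi/7))*conj(exp(4*I*pi/7)) + 1*(exp(6*I*pi/7))*conj(exp(-2*I*pi/7)) + 1*(exp(-4*I*pi/7))*conj(exp(6*I*pi/7))]
      = (1/7)[(1) + (exp(-4*I*pi/7)) + (exp(6*I*pi/7)) + (exp(2*I*pi/7)) + (exp(-2*I*pi/7)) + (exp(-6*I*pi/7)) + (exp(4*I*pi/7))] = 0/7 = 0
  <chi_3*chi_6, chi_5> = (1/7)[1*(1)*conj(1) + 1*(exp(4*I*pi/7))*conj(exp(-4*I*pi/7)) + 1*(exp(-6*I*pi/7))*conj(exp(6*I*pi/7)) + 1*(exp(-2*I*pi/7))*conj(exp(2*I*pi/7)) + 1*(exp(2*I*pi/7))*conj(exp(-2*I*pi/7)) + 1*(exp(6*I*pi/7))*conj(exp(-6*I*pi/7)) + 1*(exp(-4*I*pi/7))*conj(exp(4*I*pi/7))]
      = (1/7)[(1) + (exp(-6*I*pi/7)) + (exp(2*I*pi/7)) + (exp(-4*I*pi/7)) + (exp(4*I*pi/7)) + (exp(-2*I*pi/7)) + (exp(6*I*pi/7))] = 0/7 = 0
  <chi_3*chi_6, chi_6> = (1/7)[1*(1)*conj(1) + 1*(exp(4*I*pi/7))*conj(exp(-2*I*pi/7)) + 1*(exp(-6*I*pi/7))*conj(exp(-4*I*pi/7)) + 1*(exp(-2*I*pi/7))*conj(exp(-6*I*pi/7)) + 1*(exp(2*I*pi/7))*conj(exp(6*I*pi/7)) + 1*(exp(6*I*pi/7))*conj(exp(4*I*pi/7)) + 1*(exp(-4*I*pi/7))*conj(exp(2*I*pi/7))]
      = (1/7)[(1) + (exp(6*I*pi/7)) + (exp(-2*I*pi/7)) + (exp(4*I*pi/7)) + (exp(-4*I*pi/7)) + (exp(2*I*pi/7)) + (exp(-6*I*pi/7))] = 0/7 = 0
(Exp terms are combined using exp(i*s)*conj(exp(i*t)) = exp(i*(s-t)), and sums of them are collapsed using the identity that for every m > 1 the m distinct m-th roots of unity sum to 0, e.g. 1 + exp(2*I*pi/3) + exp(-2*I*pi/3) = 0.)
Hence the multiplicities are chi_2: 1. Dimension check: dim(chi_3)*dim(chi_6) = 1*1 = 1 and sum (mult * dim) = 1*1 = 1.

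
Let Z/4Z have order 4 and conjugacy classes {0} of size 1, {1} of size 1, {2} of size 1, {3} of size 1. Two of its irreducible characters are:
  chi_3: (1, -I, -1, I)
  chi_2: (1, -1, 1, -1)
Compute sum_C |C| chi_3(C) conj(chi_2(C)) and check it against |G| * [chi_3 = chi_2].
Sum = 0; so <chi_3, chi_2> = 0 (distinct irreducibles are orthogonal).

Proof sketch: Compute term by term over conjugacy classes (|C| * chi_3(C) * conj(chi_2(C))):
  1*(1)*conj(1) + 1*(-I)*conj(-1) + 1*(-1)*conj(1) + 1*(I)*conj(-1)
  = (1) + (I) + (-1) + (-I)
  = 0.
(Exp terms are combined using exp(i*s)*conj(exp(i*t)) = exp(i*(s-t)), and sums of them are collapsed using the identity that for every m > 1 the m distinct m-th roots of unity sum to 0, e.g. 1 + exp(2*I*pi/3) + exp(-2*I*pi/3) = 0.)
Dividing by |G| = 4 gives 0/4 = 0, matching the row-orthogonality relation <chi_3, chi_2> = [chi_3 = chi_2].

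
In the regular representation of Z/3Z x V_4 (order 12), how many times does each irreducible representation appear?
Each irreducible V_i of dimension d_i appears with multiplicity d_i, i.e. rho_reg = (direct sum over all irreducibles V_i) d_i V_i. The irreducible dimensions for Z/3Z x V_4 are 1, 1, 1, 1, 1, 1, 1, 1, 1, 1, 1, 1: 12 irreducibles of dimension 1, each with multiplicity 1. Total dimension 12*1*1 = 12 = |G|.

Why: General theorem: in the regular representation of a finite group G, each irreducible appears with multiplicity equal to its dimension. Check: dim(rho_reg) = sum d_i^2 = 1 + 1 + 1 + 1 + 1 + 1 + 1 + 1 + 1 + 1 + 1 + 1 = 12 = |G|.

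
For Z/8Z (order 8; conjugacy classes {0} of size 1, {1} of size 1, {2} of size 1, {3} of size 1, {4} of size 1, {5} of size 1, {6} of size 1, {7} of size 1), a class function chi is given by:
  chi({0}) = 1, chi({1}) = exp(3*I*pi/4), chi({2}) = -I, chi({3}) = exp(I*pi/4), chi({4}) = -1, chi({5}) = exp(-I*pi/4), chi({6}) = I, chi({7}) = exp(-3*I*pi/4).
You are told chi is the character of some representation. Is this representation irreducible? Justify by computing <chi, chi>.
Irreducible: <chi, chi> = 1.

Working: <chi, chi> = (1/|G|) sum_C |C| * |chi(C)|^2 = (1/8)[1*|1|^2 + 1*|exp(3*I*pi/4)|^2 + 1*|-I|^2 + 1*|exp(I*pi/4)|^2 + 1*|-1|^2 + 1*|exp(-I*pi/4)|^2 + 1*|I|^2 + 1*|exp(-3*I*pi/4)|^2]
  = (1/8)[(1) + (1) + (1) + (1) + (1) + (1) + (1) + (1)] = 8/8 = 1.
(Exp terms are combined using exp(i*s)*conj(exp(i*t)) = exp(i*(s-t)), and sums of them are collapsed using the identity that for every m > 1 the m distinct m-th roots of unity sum to 0, e.g. 1 + exp(2*I*pi/3) + exp(-2*I*pi/3) = 0.)
A character is irreducible iff <chi, chi> = 1, so this representation is irreducible.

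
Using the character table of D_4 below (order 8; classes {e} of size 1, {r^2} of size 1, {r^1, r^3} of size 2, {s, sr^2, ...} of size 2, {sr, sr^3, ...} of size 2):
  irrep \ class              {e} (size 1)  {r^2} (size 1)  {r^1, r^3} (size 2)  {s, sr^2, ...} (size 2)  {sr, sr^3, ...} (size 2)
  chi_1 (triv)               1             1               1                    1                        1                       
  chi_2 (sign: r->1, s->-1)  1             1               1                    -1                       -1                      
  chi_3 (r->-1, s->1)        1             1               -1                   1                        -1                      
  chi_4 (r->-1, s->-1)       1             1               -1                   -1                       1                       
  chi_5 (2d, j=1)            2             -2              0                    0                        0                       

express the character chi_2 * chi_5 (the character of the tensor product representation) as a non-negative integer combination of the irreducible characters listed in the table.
chi_2 tensor chi_5 = chi_5 (all other irreducibles have multiplicity 0).

Argument: The character of a tensor product is the pointwise product (chi_2 * chi_5)(C) = chi_2(C) * chi_5(C):
  {e}: (1)*(2), {r^2}: (1)*(-2), {r^1, r^3}: (1)*(0), {s, sr^2, ...}: (-1)*(0), {sr, sr^3, ...}: (-1)*(0)
so (chi_2 * chi_5) takes values
  {e} -> 2, {r^2} -> -2, {r^1, r^3} -> 0, {s, sr^2, ...} -> 0, {sr, sr^3, ...} -> 0.
Now take the inner product of this character with each irreducible chi from the table, <chi_2*chi_5, chi> = (1/8) sum_C |C| (chi_2*chi_5)(C) conj(chi(C)):
  <chi_2*chi_5, chi_1> = (1/8)[1*(2)*conj(1) + 1*(-2)*conj(1) + 2*(0)*conj(1) + 2*(0)*conj(1) + 2*(0)*conj(1)]
      = (1/8)[(2) + (-2) + (0) + (0) + (0)] = 0/8 = 0
  <chi_2*chi_5, chi_2> = (1/8)[1*(2)*conj(1) + 1*(-2)*conj(1) + 2*(0)*conj(1) + 2*(0)*conj(-1) + 2*(0)*conj(-1)]
      = (1/8)[(2) + (-2) + (0) + (0) + (0)] = 0/8 = 0
  <chi_2*chi_5, chi_3> = (1/8)[1*(2)*conj(1) + 1*(-2)*conj(1) + 2*(0)*conj(-1) + 2*(0)*conj(1) + 2*(0)*conj(-1)]
      = (1/8)[(2) + (-2) + (0) + (0) + (0)] = 0/8 = 0
  <chi_2*chi_5, chi_4> = (1/8)[1*(2)*conj(1) + 1*(-2)*conj(1) + 2*(0)*conj(-1) + 2*(0)*conj(-1) + 2*(0)*conj(1)]
      = (1/8)[(2) + (-2) + (0) + (0) + (0)] = 0/8 = 0
  <chi_2*chi_5, chi_5> = (1/8)[1*(2)*conj(2) + 1*(-2)*conj(-2) + 2*(0)*conj(0) + 2*(0)*conj(0) + 2*(0)*conj(0)]
      = (1/8)[(4) + (4) + (0) + (0) + (0)] = 8/8 = 1
Hence the multiplicities are chi_5: 1. Dimension check: dim(chi_2)*dim(chi_5) = 1*2 = 2 and sum (mult * dim) = 1*2 = 2.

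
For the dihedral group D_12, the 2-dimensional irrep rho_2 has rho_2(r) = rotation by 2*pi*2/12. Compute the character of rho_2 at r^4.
chi_{rho_2}(r^4) = 2*cos(2*pi*2*4/12) = -1

Solution. rho_2(r^4) is rotation by angle 2*pi*2*4/12, whose trace is 2*cos(2*pi*2*4/12) = -1.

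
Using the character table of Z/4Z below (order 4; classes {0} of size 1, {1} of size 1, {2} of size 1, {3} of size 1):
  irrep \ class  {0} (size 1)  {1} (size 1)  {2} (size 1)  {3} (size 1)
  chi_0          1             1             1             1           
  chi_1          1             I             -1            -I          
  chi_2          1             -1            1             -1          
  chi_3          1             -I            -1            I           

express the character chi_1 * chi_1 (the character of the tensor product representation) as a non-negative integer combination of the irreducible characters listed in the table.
chi_1 tensor chi_1 = chi_2 (all other irreducibles have multiplicity 0).

Reasoning: The character of a tensor product is the pointwise product (chi_1 * chi_1)(C) = chi_1(C) * chi_1(C):
  {0}: (1)*(1), {1}: (I)*(I), {2}: (-1)*(-1), {3}: (-I)*(-I)
so (chi_1 * chi_1) takes values
  {0} -> 1, {1} -> -1, {2} -> 1, {3} -> -1.
Now take the inner product of this character with each irreducible chi from the table, <chi_1*chi_1, chi> = (1/4) sum_C |C| (chi_1*chi_1)(C) conj(chi(C)):
  <chi_1*chi_1, chi_0> = (1/4)[1*(1)*conj(1) + 1*(-1)*conj(1) + 1*(1)*conj(1) + 1*(-1)*conj(1)]
      = (1/4)[(1) + (-1) + (1) + (-1)] = 0/4 = 0
  <chi_1*chi_1, chi_1> = (1/4)[1*(1)*conj(1) + 1*(-1)*conj(I) + 1*(1)*conj(-1) + 1*(-1)*conj(-I)]
      = (1/4)[(1) + (I) + (-1) + (-I)] = 0/4 = 0
  <chi_1*chi_1, chi_2> = (1/4)[1*(1)*conj(1) + 1*(-1)*conj(-1) + 1*(1)*conj(1) + 1*(-1)*conj(-1)]
      = (1/4)[(1) + (1) + (1) + (1)] = 4/4 = 1
  <chi_1*chi_1, chi_3> = (1/4)[1*(1)*conj(1) + 1*(-1)*conj(-I) + 1*(1)*conj(-1) + 1*(-1)*conj(I)]
      = (1/4)[(1) + (-I) + (-1) + (I)] = 0/4 = 0
(Exp terms are combined using exp(i*s)*conj(exp(i*t)) = exp(i*(s-t)), and sums of them are collapsed using the identity that for every m > 1 the m distinct m-th roots of unity sum to 0, e.g. 1 + exp(2*I*pi/3) + exp(-2*I*pi/3) = 0.)
Hence the multiplicities are chi_2: 1. Dimension check: dim(chi_1)*dim(chi_1) = 1*1 = 1 and sum (mult * dim) = 1*1 = 1.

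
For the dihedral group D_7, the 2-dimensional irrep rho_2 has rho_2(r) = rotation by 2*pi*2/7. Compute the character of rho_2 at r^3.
chi_{rho_2}(r^3) = 2*cos(2*pi*2*3/7) = 2*cos(2*pi/7)

Working: rho_2(r^3) is rotation by angle 2*pi*2*3/7, whose trace is 2*cos(2*pi*2*3/7) = 2*cos(2*pi/7).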